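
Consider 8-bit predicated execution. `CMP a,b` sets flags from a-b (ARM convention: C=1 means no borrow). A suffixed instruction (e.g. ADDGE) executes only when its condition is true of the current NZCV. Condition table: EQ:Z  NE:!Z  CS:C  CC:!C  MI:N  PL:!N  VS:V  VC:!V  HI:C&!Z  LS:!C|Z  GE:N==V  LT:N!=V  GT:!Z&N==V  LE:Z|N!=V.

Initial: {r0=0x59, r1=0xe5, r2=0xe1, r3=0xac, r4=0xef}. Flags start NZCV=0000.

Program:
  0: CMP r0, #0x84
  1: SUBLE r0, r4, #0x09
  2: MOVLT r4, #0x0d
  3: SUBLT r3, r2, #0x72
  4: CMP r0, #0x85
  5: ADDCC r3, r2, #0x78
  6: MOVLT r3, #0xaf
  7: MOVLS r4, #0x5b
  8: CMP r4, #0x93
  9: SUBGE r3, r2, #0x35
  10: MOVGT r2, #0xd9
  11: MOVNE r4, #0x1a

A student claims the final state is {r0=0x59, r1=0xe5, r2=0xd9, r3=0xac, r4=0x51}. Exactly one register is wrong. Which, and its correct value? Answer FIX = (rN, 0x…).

FIX = (r4, 0x1a)

[0] flags=1001 → (cmp)
[1] flags=1001 LE?F → skip
[2] flags=1001 LT?F → skip
[3] flags=1001 LT?F → skip
[4] flags=1001 → (cmp)
[5] flags=1001 CC?T → r3=0x59
[6] flags=1001 LT?F → skip
[7] flags=1001 LS?T → r4=0x5b
[8] flags=1001 → (cmp)
[9] flags=1001 GE?T → r3=0xac
[10] flags=1001 GT?T → r2=0xd9
[11] flags=1001 NE?T → r4=0x1a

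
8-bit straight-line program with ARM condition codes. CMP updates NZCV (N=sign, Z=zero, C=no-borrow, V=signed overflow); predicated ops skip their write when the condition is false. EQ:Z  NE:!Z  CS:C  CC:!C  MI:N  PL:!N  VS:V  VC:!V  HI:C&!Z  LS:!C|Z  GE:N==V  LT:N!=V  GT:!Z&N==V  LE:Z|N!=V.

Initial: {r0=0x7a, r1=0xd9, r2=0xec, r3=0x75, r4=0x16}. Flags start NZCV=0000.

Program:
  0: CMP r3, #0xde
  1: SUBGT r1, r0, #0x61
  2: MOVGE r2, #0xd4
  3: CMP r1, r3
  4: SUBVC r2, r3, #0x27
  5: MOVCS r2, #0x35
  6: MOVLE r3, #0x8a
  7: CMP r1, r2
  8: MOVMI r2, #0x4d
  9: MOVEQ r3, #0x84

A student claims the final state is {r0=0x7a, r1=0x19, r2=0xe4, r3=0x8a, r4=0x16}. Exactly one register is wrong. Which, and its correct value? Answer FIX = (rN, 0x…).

FIX = (r2, 0x4d)

0: ✓ CMP  NZCV=1001
1: ✓ SUBGT  r1←0x19
2: ✓ MOVGE  r2←0xd4
3: ✓ CMP  NZCV=1000
4: ✓ SUBVC  r2←0x4e
5: · MOVCS
6: ✓ MOVLE  r3←0x8a
7: ✓ CMP  NZCV=1000
8: ✓ MOVMI  r2←0x4d
9: · MOVEQ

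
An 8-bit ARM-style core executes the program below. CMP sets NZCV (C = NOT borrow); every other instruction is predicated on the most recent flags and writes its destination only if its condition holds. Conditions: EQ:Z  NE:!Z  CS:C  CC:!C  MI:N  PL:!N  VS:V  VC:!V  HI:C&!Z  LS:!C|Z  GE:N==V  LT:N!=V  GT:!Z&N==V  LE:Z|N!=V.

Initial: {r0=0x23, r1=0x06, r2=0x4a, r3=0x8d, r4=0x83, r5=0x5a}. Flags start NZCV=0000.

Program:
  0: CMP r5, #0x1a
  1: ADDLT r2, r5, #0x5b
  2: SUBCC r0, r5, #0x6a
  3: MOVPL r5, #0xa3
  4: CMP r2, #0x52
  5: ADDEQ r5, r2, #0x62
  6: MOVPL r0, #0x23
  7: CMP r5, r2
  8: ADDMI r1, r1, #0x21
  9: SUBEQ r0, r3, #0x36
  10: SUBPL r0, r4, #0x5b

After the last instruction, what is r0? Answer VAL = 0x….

[0] flags=0010 → (cmp)
[1] flags=0010 LT?F → skip
[2] flags=0010 CC?F → skip
[3] flags=0010 PL?T → r5=0xa3
[4] flags=1000 → (cmp)
[5] flags=1000 EQ?F → skip
[6] flags=1000 PL?F → skip
[7] flags=0011 → (cmp)
[8] flags=0011 MI?F → skip
[9] flags=0011 EQ?F → skip
[10] flags=0011 PL?T → r0=0x28

VAL = 0x28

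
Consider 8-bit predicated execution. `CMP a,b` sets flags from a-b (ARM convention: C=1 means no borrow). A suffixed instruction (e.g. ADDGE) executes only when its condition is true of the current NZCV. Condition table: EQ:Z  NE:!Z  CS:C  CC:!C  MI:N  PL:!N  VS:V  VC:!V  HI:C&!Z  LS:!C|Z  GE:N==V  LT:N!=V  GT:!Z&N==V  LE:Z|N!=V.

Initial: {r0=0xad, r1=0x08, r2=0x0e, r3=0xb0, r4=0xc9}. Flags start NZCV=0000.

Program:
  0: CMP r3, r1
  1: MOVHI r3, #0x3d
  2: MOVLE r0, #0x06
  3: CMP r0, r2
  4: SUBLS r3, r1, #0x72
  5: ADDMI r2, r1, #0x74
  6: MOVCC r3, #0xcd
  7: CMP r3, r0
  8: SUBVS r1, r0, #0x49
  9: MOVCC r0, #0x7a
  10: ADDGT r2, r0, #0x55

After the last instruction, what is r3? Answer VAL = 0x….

VAL = 0xcd

[0] flags=1010 → (cmp)
[1] flags=1010 HI?T → r3=0x3d
[2] flags=1010 LE?T → r0=0x06
[3] flags=1000 → (cmp)
[4] flags=1000 LS?T → r3=0x96
[5] flags=1000 MI?T → r2=0x7c
[6] flags=1000 CC?T → r3=0xcd
[7] flags=1010 → (cmp)
[8] flags=1010 VS?F → skip
[9] flags=1010 CC?F → skip
[10] flags=1010 GT?F → skip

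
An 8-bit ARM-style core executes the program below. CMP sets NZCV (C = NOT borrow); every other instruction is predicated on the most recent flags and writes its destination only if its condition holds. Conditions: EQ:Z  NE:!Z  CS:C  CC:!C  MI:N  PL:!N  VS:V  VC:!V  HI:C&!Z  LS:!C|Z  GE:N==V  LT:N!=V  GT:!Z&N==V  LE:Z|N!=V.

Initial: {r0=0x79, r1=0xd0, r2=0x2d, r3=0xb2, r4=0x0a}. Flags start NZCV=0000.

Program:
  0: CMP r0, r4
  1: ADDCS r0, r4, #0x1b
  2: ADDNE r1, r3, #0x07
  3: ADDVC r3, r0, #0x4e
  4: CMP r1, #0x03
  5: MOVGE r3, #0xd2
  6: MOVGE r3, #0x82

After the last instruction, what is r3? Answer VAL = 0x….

[0] flags=0010 → (cmp)
[1] flags=0010 CS?T → r0=0x25
[2] flags=0010 NE?T → r1=0xb9
[3] flags=0010 VC?T → r3=0x73
[4] flags=1010 → (cmp)
[5] flags=1010 GE?F → skip
[6] flags=1010 GE?F → skip

VAL = 0x73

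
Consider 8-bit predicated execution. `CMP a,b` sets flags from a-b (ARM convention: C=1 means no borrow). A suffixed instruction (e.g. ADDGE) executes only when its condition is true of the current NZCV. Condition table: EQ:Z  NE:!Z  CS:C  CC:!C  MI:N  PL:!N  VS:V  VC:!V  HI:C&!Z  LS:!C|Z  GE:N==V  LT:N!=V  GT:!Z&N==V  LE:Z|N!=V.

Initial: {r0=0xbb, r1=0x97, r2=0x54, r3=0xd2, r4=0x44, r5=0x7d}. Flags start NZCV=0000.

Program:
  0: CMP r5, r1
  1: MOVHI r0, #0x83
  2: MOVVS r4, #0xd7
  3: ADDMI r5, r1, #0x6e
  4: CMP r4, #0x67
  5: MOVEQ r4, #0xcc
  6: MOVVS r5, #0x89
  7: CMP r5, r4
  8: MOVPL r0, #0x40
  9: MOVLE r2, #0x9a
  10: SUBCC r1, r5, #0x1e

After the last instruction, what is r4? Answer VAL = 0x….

VAL = 0xd7

[0] flags=1001 → (cmp)
[1] flags=1001 HI?F → skip
[2] flags=1001 VS?T → r4=0xd7
[3] flags=1001 MI?T → r5=0x05
[4] flags=0011 → (cmp)
[5] flags=0011 EQ?F → skip
[6] flags=0011 VS?T → r5=0x89
[7] flags=1000 → (cmp)
[8] flags=1000 PL?F → skip
[9] flags=1000 LE?T → r2=0x9a
[10] flags=1000 CC?T → r1=0x6b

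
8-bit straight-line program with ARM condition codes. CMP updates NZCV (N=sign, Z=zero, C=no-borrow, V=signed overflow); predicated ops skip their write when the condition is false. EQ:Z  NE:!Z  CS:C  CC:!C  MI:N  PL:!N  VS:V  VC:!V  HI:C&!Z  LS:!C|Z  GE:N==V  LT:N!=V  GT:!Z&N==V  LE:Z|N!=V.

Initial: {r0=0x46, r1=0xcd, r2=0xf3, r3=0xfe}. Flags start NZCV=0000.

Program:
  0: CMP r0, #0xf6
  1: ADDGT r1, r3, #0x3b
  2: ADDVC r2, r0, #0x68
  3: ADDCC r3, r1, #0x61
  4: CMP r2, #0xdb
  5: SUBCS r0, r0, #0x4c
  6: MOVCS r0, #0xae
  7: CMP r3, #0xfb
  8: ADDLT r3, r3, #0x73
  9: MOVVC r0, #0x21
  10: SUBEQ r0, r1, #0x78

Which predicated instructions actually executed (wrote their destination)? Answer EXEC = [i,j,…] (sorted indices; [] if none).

[0] flags=0000 → (cmp)
[1] flags=0000 GT?T → r1=0x39
[2] flags=0000 VC?T → r2=0xae
[3] flags=0000 CC?T → r3=0x9a
[4] flags=1000 → (cmp)
[5] flags=1000 CS?F → skip
[6] flags=1000 CS?F → skip
[7] flags=1000 → (cmp)
[8] flags=1000 LT?T → r3=0x0d
[9] flags=1000 VC?T → r0=0x21
[10] flags=1000 EQ?F → skip

EXEC = [1,2,3,8,9]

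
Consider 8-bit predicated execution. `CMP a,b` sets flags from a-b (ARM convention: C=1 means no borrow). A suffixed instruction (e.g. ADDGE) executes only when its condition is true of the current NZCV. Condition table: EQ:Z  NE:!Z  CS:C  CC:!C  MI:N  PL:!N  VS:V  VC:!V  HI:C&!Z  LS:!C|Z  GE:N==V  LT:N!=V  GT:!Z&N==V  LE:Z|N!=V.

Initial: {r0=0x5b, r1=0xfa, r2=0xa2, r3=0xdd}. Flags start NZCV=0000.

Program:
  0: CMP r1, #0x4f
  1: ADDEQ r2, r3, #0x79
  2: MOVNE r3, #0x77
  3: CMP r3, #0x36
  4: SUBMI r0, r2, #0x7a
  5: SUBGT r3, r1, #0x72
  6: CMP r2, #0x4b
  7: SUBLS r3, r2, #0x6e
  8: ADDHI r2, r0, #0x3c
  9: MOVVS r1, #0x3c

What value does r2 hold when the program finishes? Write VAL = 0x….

VAL = 0x97

[0] flags=1010 → (cmp)
[1] flags=1010 EQ?F → skip
[2] flags=1010 NE?T → r3=0x77
[3] flags=0010 → (cmp)
[4] flags=0010 MI?F → skip
[5] flags=0010 GT?T → r3=0x88
[6] flags=0011 → (cmp)
[7] flags=0011 LS?F → skip
[8] flags=0011 HI?T → r2=0x97
[9] flags=0011 VS?T → r1=0x3c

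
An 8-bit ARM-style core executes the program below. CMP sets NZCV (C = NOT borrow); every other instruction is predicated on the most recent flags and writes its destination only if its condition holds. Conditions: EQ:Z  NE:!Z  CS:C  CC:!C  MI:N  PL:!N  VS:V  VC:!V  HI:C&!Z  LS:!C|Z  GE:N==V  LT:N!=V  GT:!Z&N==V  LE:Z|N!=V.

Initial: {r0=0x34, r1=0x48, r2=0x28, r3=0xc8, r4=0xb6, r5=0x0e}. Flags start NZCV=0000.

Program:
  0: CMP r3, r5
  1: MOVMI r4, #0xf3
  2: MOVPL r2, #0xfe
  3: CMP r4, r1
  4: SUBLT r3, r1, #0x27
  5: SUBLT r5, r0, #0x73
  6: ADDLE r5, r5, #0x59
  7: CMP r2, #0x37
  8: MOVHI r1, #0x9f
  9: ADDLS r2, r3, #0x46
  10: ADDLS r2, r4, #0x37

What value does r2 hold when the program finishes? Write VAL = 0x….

VAL = 0x2a

0: ✓ CMP  NZCV=1010
1: ✓ MOVMI  r4←0xf3
2: · MOVPL
3: ✓ CMP  NZCV=1010
4: ✓ SUBLT  r3←0x21
5: ✓ SUBLT  r5←0xc1
6: ✓ ADDLE  r5←0x1a
7: ✓ CMP  NZCV=1000
8: · MOVHI
9: ✓ ADDLS  r2←0x67
10: ✓ ADDLS  r2←0x2a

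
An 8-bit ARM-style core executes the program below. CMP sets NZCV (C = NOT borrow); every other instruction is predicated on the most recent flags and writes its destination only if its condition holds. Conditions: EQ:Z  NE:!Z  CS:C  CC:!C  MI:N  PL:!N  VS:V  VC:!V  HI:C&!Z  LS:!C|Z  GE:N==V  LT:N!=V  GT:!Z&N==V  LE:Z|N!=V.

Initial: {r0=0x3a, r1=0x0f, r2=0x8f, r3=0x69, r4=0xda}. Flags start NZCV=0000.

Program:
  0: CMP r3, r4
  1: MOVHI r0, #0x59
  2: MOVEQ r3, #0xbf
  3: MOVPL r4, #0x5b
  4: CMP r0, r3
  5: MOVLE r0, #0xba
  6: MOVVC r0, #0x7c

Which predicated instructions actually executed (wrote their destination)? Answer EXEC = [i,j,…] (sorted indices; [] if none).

0: ✓ CMP  NZCV=1001
1: · MOVHI
2: · MOVEQ
3: · MOVPL
4: ✓ CMP  NZCV=1000
5: ✓ MOVLE  r0←0xba
6: ✓ MOVVC  r0←0x7c

EXEC = [5,6]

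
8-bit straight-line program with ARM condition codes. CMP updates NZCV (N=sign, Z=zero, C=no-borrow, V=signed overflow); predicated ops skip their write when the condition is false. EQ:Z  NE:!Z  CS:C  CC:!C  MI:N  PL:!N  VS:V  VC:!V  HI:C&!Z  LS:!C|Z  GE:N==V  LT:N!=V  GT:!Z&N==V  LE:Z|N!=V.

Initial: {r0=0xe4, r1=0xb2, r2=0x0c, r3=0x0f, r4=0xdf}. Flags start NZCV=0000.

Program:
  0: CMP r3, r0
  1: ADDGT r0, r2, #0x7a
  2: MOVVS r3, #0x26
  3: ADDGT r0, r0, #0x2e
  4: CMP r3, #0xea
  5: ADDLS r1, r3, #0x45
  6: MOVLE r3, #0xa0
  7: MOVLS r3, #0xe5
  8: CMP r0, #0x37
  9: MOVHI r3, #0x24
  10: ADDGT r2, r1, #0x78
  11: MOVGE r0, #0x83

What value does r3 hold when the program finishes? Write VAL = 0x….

VAL = 0x24

0: ✓ CMP  NZCV=0000
1: ✓ ADDGT  r0←0x86
2: · MOVVS
3: ✓ ADDGT  r0←0xb4
4: ✓ CMP  NZCV=0000
5: ✓ ADDLS  r1←0x54
6: · MOVLE
7: ✓ MOVLS  r3←0xe5
8: ✓ CMP  NZCV=0011
9: ✓ MOVHI  r3←0x24
10: · ADDGT
11: · MOVGE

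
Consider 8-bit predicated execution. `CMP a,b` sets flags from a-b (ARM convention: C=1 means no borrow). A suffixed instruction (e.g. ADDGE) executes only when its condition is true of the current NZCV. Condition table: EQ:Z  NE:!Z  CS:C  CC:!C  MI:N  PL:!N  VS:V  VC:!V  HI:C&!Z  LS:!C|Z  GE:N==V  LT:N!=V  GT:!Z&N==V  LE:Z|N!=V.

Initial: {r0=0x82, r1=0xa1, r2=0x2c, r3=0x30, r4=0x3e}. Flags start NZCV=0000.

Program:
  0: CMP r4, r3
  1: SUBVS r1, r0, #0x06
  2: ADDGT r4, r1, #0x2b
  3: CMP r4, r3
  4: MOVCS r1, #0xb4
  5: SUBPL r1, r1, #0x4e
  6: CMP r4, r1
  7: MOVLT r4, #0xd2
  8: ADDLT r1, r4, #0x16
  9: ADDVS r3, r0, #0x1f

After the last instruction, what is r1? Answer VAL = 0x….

[0] flags=0010 → (cmp)
[1] flags=0010 VS?F → skip
[2] flags=0010 GT?T → r4=0xcc
[3] flags=1010 → (cmp)
[4] flags=1010 CS?T → r1=0xb4
[5] flags=1010 PL?F → skip
[6] flags=0010 → (cmp)
[7] flags=0010 LT?F → skip
[8] flags=0010 LT?F → skip
[9] flags=0010 VS?F → skip

VAL = 0xb4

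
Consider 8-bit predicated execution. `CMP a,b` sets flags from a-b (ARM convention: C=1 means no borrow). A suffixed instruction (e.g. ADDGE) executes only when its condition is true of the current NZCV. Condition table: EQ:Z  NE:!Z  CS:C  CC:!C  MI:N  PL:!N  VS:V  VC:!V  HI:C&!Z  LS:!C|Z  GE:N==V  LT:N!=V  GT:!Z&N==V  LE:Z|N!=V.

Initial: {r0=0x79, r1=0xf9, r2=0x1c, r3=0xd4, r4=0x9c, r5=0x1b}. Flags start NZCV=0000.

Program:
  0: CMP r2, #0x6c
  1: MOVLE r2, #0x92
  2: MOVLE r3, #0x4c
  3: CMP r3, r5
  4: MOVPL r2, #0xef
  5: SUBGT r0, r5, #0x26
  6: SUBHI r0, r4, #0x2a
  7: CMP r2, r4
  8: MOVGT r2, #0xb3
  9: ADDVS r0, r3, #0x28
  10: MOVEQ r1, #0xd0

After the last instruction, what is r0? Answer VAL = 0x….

[0] flags=1000 → (cmp)
[1] flags=1000 LE?T → r2=0x92
[2] flags=1000 LE?T → r3=0x4c
[3] flags=0010 → (cmp)
[4] flags=0010 PL?T → r2=0xef
[5] flags=0010 GT?T → r0=0xf5
[6] flags=0010 HI?T → r0=0x72
[7] flags=0010 → (cmp)
[8] flags=0010 GT?T → r2=0xb3
[9] flags=0010 VS?F → skip
[10] flags=0010 EQ?F → skip

VAL = 0x72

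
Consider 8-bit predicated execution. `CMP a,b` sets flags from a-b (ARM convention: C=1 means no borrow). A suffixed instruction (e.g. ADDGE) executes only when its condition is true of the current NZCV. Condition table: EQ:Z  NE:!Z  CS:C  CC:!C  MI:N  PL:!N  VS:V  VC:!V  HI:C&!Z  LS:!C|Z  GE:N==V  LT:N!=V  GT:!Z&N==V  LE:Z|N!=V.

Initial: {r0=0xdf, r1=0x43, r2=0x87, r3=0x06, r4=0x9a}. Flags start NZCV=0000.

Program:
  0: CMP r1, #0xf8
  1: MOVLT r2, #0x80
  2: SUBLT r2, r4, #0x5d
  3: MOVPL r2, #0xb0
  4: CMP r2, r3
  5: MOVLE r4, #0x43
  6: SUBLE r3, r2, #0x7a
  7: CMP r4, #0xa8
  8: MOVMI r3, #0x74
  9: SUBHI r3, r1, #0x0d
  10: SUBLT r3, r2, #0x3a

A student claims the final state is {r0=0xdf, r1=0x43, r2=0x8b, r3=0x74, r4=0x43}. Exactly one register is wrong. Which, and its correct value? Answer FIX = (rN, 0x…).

[0] flags=0000 → (cmp)
[1] flags=0000 LT?F → skip
[2] flags=0000 LT?F → skip
[3] flags=0000 PL?T → r2=0xb0
[4] flags=1010 → (cmp)
[5] flags=1010 LE?T → r4=0x43
[6] flags=1010 LE?T → r3=0x36
[7] flags=1001 → (cmp)
[8] flags=1001 MI?T → r3=0x74
[9] flags=1001 HI?F → skip
[10] flags=1001 LT?F → skip

FIX = (r2, 0xb0)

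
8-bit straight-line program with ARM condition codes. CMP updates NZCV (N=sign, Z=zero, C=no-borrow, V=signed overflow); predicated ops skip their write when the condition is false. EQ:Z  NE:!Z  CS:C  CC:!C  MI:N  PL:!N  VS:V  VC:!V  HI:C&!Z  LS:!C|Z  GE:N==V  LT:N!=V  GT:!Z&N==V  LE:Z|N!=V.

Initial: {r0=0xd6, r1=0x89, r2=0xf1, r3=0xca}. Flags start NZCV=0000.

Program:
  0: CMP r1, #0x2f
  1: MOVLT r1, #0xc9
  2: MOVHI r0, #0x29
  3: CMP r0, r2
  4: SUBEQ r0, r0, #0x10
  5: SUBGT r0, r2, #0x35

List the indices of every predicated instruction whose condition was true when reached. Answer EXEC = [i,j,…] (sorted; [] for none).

EXEC = [1,2,5]

0: ✓ CMP  NZCV=0011
1: ✓ MOVLT  r1←0xc9
2: ✓ MOVHI  r0←0x29
3: ✓ CMP  NZCV=0000
4: · SUBEQ
5: ✓ SUBGT  r0←0xbc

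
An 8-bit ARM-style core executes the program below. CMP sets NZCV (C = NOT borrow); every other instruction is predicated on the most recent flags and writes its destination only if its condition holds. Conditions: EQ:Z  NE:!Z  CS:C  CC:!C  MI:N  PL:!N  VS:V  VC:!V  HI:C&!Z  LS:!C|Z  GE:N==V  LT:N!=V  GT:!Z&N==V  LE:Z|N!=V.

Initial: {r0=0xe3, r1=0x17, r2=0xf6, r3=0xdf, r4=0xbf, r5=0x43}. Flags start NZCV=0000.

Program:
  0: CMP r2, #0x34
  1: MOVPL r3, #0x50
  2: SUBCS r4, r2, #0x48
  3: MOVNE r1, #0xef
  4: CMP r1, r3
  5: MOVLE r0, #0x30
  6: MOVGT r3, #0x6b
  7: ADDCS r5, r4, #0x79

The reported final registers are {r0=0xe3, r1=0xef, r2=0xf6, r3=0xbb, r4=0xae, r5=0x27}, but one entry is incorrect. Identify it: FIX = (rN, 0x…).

FIX = (r3, 0x6b)

0: ✓ CMP  NZCV=1010
1: · MOVPL
2: ✓ SUBCS  r4←0xae
3: ✓ MOVNE  r1←0xef
4: ✓ CMP  NZCV=0010
5: · MOVLE
6: ✓ MOVGT  r3←0x6b
7: ✓ ADDCS  r5←0x27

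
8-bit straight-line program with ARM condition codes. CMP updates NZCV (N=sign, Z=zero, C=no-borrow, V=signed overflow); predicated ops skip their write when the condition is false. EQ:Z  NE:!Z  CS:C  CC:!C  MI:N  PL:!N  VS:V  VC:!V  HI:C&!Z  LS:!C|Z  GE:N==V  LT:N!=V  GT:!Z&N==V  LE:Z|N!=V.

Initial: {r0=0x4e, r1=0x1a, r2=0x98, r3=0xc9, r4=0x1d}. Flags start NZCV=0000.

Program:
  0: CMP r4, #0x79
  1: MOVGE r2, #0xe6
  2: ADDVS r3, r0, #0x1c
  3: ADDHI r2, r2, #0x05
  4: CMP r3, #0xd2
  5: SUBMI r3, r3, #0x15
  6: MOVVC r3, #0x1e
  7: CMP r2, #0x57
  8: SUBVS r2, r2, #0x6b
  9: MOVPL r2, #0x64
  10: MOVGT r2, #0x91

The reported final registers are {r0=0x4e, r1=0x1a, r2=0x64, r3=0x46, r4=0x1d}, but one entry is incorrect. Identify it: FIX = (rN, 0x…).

[0] flags=1000 → (cmp)
[1] flags=1000 GE?F → skip
[2] flags=1000 VS?F → skip
[3] flags=1000 HI?F → skip
[4] flags=1000 → (cmp)
[5] flags=1000 MI?T → r3=0xb4
[6] flags=1000 VC?T → r3=0x1e
[7] flags=0011 → (cmp)
[8] flags=0011 VS?T → r2=0x2d
[9] flags=0011 PL?T → r2=0x64
[10] flags=0011 GT?F → skip

FIX = (r3, 0x1e)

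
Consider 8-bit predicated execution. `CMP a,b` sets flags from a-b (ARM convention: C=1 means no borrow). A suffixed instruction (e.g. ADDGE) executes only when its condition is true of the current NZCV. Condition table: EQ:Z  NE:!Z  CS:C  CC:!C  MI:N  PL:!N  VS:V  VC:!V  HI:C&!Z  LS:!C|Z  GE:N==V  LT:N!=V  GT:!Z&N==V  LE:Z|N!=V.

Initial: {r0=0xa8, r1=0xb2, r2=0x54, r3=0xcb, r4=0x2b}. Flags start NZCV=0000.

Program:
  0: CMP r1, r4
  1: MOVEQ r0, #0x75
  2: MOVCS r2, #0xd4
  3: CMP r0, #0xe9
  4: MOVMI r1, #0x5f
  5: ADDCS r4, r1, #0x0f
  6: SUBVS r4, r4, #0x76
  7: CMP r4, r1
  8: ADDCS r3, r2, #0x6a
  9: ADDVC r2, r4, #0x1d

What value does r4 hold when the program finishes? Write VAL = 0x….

0: ✓ CMP  NZCV=1010
1: · MOVEQ
2: ✓ MOVCS  r2←0xd4
3: ✓ CMP  NZCV=1000
4: ✓ MOVMI  r1←0x5f
5: · ADDCS
6: · SUBVS
7: ✓ CMP  NZCV=1000
8: · ADDCS
9: ✓ ADDVC  r2←0x48

VAL = 0x2b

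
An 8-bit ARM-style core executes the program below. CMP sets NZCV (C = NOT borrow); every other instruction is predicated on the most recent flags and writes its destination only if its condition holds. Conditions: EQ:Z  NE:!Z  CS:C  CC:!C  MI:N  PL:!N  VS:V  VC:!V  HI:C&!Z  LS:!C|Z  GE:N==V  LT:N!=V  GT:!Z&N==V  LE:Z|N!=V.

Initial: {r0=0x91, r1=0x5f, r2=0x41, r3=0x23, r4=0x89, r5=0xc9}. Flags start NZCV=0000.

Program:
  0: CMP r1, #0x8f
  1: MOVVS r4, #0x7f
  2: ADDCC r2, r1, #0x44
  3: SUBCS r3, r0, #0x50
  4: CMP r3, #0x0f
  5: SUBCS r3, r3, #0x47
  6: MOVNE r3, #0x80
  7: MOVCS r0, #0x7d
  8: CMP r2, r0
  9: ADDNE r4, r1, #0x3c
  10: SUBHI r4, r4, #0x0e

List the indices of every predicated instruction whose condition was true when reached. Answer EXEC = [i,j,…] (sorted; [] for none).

EXEC = [1,2,5,6,7,9,10]

0: ✓ CMP  NZCV=1001
1: ✓ MOVVS  r4←0x7f
2: ✓ ADDCC  r2←0xa3
3: · SUBCS
4: ✓ CMP  NZCV=0010
5: ✓ SUBCS  r3←0xdc
6: ✓ MOVNE  r3←0x80
7: ✓ MOVCS  r0←0x7d
8: ✓ CMP  NZCV=0011
9: ✓ ADDNE  r4←0x9b
10: ✓ SUBHI  r4←0x8d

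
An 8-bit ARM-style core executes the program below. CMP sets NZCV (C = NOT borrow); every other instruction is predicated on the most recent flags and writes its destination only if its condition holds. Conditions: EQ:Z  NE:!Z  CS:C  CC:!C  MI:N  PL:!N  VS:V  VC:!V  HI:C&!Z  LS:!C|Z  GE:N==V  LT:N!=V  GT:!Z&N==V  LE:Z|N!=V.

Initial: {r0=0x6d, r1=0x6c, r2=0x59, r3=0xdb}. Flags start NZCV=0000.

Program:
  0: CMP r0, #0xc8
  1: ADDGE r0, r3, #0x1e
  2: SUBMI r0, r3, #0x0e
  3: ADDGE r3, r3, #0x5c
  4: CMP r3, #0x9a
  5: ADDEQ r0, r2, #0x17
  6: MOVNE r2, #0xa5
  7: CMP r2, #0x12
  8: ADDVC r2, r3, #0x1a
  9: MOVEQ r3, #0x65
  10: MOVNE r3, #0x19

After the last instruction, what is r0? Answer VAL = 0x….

VAL = 0xcd

[0] flags=1001 → (cmp)
[1] flags=1001 GE?T → r0=0xf9
[2] flags=1001 MI?T → r0=0xcd
[3] flags=1001 GE?T → r3=0x37
[4] flags=1001 → (cmp)
[5] flags=1001 EQ?F → skip
[6] flags=1001 NE?T → r2=0xa5
[7] flags=1010 → (cmp)
[8] flags=1010 VC?T → r2=0x51
[9] flags=1010 EQ?F → skip
[10] flags=1010 NE?T → r3=0x19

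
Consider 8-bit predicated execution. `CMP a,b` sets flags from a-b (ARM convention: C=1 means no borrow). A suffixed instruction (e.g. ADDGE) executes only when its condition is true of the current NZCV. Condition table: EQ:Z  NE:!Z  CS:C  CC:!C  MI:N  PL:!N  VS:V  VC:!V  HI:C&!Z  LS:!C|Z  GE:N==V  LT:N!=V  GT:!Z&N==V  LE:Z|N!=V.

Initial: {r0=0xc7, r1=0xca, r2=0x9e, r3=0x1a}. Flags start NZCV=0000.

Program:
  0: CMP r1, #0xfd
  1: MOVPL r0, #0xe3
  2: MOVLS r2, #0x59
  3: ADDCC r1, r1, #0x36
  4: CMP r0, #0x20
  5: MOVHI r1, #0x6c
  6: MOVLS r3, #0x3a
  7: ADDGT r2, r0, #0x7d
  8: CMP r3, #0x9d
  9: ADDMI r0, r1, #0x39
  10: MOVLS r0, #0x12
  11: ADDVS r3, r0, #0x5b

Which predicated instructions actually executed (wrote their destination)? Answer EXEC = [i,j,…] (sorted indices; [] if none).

0: ✓ CMP  NZCV=1000
1: · MOVPL
2: ✓ MOVLS  r2←0x59
3: ✓ ADDCC  r1←0x00
4: ✓ CMP  NZCV=1010
5: ✓ MOVHI  r1←0x6c
6: · MOVLS
7: · ADDGT
8: ✓ CMP  NZCV=0000
9: · ADDMI
10: ✓ MOVLS  r0←0x12
11: · ADDVS

EXEC = [2,3,5,10]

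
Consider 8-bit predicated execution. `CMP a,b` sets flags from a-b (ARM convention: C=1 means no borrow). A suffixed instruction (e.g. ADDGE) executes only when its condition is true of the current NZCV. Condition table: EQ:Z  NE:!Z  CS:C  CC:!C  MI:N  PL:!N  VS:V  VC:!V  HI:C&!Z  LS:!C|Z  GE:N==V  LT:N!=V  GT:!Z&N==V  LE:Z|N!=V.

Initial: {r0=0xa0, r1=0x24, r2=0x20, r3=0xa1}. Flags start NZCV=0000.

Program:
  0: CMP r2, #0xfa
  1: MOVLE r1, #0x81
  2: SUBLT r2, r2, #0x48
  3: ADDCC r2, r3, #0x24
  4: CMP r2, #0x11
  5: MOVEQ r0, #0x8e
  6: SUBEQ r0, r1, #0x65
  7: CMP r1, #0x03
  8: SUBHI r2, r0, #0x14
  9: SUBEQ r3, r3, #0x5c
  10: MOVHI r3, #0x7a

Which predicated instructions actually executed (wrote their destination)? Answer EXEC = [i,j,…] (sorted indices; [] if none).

EXEC = [3,8,10]

0: ✓ CMP  NZCV=0000
1: · MOVLE
2: · SUBLT
3: ✓ ADDCC  r2←0xc5
4: ✓ CMP  NZCV=1010
5: · MOVEQ
6: · SUBEQ
7: ✓ CMP  NZCV=0010
8: ✓ SUBHI  r2←0x8c
9: · SUBEQ
10: ✓ MOVHI  r3←0x7a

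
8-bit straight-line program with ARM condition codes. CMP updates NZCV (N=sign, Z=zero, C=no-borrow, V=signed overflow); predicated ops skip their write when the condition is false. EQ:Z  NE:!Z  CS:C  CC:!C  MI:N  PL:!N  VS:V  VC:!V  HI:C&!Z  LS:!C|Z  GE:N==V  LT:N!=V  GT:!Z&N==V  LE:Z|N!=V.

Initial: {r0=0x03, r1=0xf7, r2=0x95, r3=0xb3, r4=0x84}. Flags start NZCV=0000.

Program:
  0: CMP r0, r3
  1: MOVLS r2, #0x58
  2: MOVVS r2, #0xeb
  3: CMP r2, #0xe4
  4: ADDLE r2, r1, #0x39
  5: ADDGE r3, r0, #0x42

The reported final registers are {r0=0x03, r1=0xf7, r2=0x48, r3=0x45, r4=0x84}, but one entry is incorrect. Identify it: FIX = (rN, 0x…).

FIX = (r2, 0x58)

[0] flags=0000 → (cmp)
[1] flags=0000 LS?T → r2=0x58
[2] flags=0000 VS?F → skip
[3] flags=0000 → (cmp)
[4] flags=0000 LE?F → skip
[5] flags=0000 GE?T → r3=0x45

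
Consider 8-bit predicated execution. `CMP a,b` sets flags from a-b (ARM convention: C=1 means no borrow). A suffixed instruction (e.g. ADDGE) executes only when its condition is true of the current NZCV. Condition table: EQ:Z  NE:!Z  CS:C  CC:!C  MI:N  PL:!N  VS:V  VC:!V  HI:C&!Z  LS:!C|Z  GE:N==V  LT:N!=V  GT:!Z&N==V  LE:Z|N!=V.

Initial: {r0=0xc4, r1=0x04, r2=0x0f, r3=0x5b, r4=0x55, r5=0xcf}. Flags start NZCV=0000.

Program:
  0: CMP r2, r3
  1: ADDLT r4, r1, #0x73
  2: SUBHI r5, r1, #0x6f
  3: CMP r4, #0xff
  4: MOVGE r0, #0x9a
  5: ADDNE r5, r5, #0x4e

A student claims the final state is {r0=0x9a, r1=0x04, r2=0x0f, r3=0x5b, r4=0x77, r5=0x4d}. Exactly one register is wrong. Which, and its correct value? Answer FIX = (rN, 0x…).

[0] flags=1000 → (cmp)
[1] flags=1000 LT?T → r4=0x77
[2] flags=1000 HI?F → skip
[3] flags=0000 → (cmp)
[4] flags=0000 GE?T → r0=0x9a
[5] flags=0000 NE?T → r5=0x1d

FIX = (r5, 0x1d)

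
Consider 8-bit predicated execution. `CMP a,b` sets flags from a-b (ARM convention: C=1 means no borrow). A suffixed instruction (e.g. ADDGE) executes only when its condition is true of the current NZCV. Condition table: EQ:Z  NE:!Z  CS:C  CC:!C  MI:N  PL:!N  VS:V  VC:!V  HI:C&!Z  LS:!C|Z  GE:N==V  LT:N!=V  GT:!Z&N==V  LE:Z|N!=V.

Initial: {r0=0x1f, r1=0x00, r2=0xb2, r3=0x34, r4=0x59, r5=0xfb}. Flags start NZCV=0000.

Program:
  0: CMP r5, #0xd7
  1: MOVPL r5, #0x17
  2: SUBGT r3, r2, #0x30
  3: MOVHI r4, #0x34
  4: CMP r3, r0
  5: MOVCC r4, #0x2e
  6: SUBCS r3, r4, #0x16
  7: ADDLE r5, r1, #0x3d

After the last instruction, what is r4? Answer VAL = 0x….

[0] flags=0010 → (cmp)
[1] flags=0010 PL?T → r5=0x17
[2] flags=0010 GT?T → r3=0x82
[3] flags=0010 HI?T → r4=0x34
[4] flags=0011 → (cmp)
[5] flags=0011 CC?F → skip
[6] flags=0011 CS?T → r3=0x1e
[7] flags=0011 LE?T → r5=0x3d

VAL = 0x34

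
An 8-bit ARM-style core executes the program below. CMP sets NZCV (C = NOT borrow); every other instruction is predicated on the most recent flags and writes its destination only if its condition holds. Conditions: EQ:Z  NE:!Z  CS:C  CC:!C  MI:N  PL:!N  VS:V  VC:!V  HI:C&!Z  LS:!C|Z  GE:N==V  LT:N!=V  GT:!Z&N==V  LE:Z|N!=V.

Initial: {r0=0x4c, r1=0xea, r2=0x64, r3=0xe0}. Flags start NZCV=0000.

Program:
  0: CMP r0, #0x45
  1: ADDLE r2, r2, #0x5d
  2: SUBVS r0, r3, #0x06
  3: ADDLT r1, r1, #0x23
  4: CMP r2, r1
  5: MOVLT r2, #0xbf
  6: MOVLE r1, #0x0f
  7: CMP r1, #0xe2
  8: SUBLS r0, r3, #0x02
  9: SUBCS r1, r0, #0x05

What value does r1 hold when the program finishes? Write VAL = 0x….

[0] flags=0010 → (cmp)
[1] flags=0010 LE?F → skip
[2] flags=0010 VS?F → skip
[3] flags=0010 LT?F → skip
[4] flags=0000 → (cmp)
[5] flags=0000 LT?F → skip
[6] flags=0000 LE?F → skip
[7] flags=0010 → (cmp)
[8] flags=0010 LS?F → skip
[9] flags=0010 CS?T → r1=0x47

VAL = 0x47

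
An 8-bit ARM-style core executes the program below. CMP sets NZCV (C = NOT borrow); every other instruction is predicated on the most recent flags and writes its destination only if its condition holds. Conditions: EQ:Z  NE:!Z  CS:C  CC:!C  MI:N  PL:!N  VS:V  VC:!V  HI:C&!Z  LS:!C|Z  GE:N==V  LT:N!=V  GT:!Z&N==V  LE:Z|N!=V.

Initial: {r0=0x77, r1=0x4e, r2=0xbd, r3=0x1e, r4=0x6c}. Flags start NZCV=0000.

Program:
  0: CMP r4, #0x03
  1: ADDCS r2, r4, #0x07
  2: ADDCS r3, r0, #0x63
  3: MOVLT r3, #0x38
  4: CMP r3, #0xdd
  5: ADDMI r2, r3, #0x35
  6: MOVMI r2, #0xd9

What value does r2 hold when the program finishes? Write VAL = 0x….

VAL = 0xd9

[0] flags=0010 → (cmp)
[1] flags=0010 CS?T → r2=0x73
[2] flags=0010 CS?T → r3=0xda
[3] flags=0010 LT?F → skip
[4] flags=1000 → (cmp)
[5] flags=1000 MI?T → r2=0x0f
[6] flags=1000 MI?T → r2=0xd9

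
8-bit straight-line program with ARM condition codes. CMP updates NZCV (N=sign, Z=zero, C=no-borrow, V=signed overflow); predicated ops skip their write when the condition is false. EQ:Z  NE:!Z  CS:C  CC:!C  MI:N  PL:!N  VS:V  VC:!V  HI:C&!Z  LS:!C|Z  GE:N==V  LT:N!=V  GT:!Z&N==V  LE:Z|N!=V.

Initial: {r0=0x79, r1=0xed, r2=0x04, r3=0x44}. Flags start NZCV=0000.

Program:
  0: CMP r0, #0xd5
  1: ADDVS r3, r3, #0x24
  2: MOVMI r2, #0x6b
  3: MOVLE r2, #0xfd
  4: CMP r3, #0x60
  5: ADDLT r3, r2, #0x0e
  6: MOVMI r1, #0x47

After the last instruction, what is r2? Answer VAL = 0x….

VAL = 0x6b

0: ✓ CMP  NZCV=1001
1: ✓ ADDVS  r3←0x68
2: ✓ MOVMI  r2←0x6b
3: · MOVLE
4: ✓ CMP  NZCV=0010
5: · ADDLT
6: · MOVMI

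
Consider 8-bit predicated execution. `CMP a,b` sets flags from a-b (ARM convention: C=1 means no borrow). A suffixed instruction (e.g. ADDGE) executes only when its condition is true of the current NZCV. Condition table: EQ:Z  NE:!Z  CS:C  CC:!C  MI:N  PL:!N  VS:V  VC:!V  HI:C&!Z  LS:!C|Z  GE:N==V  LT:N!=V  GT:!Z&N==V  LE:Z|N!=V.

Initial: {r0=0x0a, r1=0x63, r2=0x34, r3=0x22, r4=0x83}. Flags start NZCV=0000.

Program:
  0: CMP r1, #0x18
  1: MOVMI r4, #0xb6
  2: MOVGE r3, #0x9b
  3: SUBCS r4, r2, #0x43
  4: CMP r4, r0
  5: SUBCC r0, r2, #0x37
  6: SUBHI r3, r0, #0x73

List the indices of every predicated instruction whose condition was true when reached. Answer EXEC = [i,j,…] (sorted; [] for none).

0: ✓ CMP  NZCV=0010
1: · MOVMI
2: ✓ MOVGE  r3←0x9b
3: ✓ SUBCS  r4←0xf1
4: ✓ CMP  NZCV=1010
5: · SUBCC
6: ✓ SUBHI  r3←0x97

EXEC = [2,3,6]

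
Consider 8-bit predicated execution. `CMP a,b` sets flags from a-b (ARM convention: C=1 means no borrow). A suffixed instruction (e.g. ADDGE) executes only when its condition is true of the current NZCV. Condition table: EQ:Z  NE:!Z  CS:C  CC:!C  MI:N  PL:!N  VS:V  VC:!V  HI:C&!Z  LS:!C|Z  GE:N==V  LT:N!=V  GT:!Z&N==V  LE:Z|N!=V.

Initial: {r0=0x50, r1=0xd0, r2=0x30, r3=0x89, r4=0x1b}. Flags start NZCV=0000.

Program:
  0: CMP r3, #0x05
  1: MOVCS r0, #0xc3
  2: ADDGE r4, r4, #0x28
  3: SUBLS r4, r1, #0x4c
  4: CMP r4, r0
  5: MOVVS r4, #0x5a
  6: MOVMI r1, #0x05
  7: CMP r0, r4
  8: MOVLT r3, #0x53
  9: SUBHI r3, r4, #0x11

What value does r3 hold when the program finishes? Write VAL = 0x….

VAL = 0x0a

0: ✓ CMP  NZCV=1010
1: ✓ MOVCS  r0←0xc3
2: · ADDGE
3: · SUBLS
4: ✓ CMP  NZCV=0000
5: · MOVVS
6: · MOVMI
7: ✓ CMP  NZCV=1010
8: ✓ MOVLT  r3←0x53
9: ✓ SUBHI  r3←0x0a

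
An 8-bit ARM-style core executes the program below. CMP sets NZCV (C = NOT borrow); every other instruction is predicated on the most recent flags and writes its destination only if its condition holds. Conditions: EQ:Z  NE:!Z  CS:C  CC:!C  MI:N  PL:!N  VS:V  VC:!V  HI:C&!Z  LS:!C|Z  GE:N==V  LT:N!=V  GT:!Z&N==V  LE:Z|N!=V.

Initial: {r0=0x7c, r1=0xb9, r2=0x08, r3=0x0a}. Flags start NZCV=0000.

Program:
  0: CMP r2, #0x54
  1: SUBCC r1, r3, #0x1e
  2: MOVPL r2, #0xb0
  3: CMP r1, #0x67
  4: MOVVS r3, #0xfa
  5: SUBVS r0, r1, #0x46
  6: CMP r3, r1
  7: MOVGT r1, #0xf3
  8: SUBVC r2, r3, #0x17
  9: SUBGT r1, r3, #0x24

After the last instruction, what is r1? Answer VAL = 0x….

[0] flags=1000 → (cmp)
[1] flags=1000 CC?T → r1=0xec
[2] flags=1000 PL?F → skip
[3] flags=1010 → (cmp)
[4] flags=1010 VS?F → skip
[5] flags=1010 VS?F → skip
[6] flags=0000 → (cmp)
[7] flags=0000 GT?T → r1=0xf3
[8] flags=0000 VC?T → r2=0xf3
[9] flags=0000 GT?T → r1=0xe6

VAL = 0xe6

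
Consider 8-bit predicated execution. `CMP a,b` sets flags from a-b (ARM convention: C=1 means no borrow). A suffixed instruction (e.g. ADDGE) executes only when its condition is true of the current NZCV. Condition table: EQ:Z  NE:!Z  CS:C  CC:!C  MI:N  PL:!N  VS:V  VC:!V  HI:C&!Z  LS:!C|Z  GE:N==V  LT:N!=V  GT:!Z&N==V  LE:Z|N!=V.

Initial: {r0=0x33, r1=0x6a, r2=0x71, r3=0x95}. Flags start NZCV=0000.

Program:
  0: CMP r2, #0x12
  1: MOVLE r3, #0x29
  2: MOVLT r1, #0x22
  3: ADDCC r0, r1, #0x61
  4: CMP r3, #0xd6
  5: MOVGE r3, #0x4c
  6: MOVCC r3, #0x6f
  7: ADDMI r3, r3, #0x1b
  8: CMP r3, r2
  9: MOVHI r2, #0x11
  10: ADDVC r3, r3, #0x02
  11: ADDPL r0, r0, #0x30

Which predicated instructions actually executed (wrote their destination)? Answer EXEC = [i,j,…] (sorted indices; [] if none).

0: ✓ CMP  NZCV=0010
1: · MOVLE
2: · MOVLT
3: · ADDCC
4: ✓ CMP  NZCV=1000
5: · MOVGE
6: ✓ MOVCC  r3←0x6f
7: ✓ ADDMI  r3←0x8a
8: ✓ CMP  NZCV=0011
9: ✓ MOVHI  r2←0x11
10: · ADDVC
11: ✓ ADDPL  r0←0x63

EXEC = [6,7,9,11]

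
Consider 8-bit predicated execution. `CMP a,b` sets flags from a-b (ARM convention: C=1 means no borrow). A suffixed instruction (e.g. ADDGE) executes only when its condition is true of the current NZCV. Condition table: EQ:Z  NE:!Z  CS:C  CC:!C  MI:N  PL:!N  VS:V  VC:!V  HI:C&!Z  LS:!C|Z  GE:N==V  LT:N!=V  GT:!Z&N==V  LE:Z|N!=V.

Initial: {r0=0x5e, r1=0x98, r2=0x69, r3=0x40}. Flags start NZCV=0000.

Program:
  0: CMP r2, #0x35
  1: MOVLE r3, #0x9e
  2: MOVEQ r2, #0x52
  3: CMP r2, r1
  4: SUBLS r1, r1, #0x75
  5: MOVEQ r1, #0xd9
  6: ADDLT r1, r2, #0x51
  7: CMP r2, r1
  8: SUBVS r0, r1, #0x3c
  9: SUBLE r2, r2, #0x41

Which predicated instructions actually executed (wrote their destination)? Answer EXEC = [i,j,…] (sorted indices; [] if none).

EXEC = [4]

0: ✓ CMP  NZCV=0010
1: · MOVLE
2: · MOVEQ
3: ✓ CMP  NZCV=1001
4: ✓ SUBLS  r1←0x23
5: · MOVEQ
6: · ADDLT
7: ✓ CMP  NZCV=0010
8: · SUBVS
9: · SUBLE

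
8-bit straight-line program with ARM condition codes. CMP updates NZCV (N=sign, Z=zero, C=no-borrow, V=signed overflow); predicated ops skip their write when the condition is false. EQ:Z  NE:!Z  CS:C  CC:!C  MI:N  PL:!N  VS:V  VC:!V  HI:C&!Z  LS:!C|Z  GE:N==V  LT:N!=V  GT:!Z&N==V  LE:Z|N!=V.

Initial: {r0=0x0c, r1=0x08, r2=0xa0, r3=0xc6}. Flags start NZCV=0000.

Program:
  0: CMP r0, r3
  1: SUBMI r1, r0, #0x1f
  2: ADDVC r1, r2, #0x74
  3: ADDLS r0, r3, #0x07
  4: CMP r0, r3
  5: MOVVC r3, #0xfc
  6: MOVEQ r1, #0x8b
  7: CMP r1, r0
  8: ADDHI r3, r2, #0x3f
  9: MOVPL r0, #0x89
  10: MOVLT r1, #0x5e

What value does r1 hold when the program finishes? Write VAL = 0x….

[0] flags=0000 → (cmp)
[1] flags=0000 MI?F → skip
[2] flags=0000 VC?T → r1=0x14
[3] flags=0000 LS?T → r0=0xcd
[4] flags=0010 → (cmp)
[5] flags=0010 VC?T → r3=0xfc
[6] flags=0010 EQ?F → skip
[7] flags=0000 → (cmp)
[8] flags=0000 HI?F → skip
[9] flags=0000 PL?T → r0=0x89
[10] flags=0000 LT?F → skip

VAL = 0x14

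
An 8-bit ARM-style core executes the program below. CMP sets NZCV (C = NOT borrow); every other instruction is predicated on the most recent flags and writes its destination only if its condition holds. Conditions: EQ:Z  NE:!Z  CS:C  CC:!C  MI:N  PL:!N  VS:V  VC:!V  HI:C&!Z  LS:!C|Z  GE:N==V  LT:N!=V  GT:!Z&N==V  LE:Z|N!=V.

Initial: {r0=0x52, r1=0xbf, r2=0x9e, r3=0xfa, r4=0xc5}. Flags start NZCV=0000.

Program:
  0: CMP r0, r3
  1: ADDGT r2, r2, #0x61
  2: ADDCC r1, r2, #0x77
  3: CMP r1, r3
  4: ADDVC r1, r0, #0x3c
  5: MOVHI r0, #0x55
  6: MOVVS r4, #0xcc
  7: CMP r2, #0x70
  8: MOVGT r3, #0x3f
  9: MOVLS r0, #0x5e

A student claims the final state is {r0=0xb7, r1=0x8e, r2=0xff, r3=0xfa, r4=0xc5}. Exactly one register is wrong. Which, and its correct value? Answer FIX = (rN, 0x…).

0: ✓ CMP  NZCV=0000
1: ✓ ADDGT  r2←0xff
2: ✓ ADDCC  r1←0x76
3: ✓ CMP  NZCV=0000
4: ✓ ADDVC  r1←0x8e
5: · MOVHI
6: · MOVVS
7: ✓ CMP  NZCV=1010
8: · MOVGT
9: · MOVLS

FIX = (r0, 0x52)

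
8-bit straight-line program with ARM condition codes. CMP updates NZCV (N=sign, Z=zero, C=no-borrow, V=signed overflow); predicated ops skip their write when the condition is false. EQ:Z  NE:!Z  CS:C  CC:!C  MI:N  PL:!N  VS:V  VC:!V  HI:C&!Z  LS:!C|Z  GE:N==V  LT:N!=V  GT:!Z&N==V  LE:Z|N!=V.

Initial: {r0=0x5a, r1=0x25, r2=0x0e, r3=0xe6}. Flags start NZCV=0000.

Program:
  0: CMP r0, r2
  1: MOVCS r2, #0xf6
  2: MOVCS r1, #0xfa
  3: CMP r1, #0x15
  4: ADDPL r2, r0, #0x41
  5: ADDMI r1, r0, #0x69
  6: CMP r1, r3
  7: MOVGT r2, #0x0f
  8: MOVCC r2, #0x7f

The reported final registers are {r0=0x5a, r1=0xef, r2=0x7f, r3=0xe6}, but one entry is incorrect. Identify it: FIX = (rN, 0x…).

FIX = (r1, 0xc3)

0: ✓ CMP  NZCV=0010
1: ✓ MOVCS  r2←0xf6
2: ✓ MOVCS  r1←0xfa
3: ✓ CMP  NZCV=1010
4: · ADDPL
5: ✓ ADDMI  r1←0xc3
6: ✓ CMP  NZCV=1000
7: · MOVGT
8: ✓ MOVCC  r2←0x7f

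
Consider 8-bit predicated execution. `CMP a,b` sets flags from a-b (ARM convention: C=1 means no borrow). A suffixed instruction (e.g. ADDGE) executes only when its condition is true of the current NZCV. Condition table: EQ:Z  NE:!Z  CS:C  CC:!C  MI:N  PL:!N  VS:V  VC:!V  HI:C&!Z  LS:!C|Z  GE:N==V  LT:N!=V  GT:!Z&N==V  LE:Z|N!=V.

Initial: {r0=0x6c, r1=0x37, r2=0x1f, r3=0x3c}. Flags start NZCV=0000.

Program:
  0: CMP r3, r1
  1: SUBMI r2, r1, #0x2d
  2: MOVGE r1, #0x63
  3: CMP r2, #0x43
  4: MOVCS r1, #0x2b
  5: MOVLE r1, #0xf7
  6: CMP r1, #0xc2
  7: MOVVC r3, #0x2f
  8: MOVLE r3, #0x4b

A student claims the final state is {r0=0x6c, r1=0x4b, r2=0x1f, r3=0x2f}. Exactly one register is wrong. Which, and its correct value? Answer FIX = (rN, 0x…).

FIX = (r1, 0xf7)

[0] flags=0010 → (cmp)
[1] flags=0010 MI?F → skip
[2] flags=0010 GE?T → r1=0x63
[3] flags=1000 → (cmp)
[4] flags=1000 CS?F → skip
[5] flags=1000 LE?T → r1=0xf7
[6] flags=0010 → (cmp)
[7] flags=0010 VC?T → r3=0x2f
[8] flags=0010 LE?F → skip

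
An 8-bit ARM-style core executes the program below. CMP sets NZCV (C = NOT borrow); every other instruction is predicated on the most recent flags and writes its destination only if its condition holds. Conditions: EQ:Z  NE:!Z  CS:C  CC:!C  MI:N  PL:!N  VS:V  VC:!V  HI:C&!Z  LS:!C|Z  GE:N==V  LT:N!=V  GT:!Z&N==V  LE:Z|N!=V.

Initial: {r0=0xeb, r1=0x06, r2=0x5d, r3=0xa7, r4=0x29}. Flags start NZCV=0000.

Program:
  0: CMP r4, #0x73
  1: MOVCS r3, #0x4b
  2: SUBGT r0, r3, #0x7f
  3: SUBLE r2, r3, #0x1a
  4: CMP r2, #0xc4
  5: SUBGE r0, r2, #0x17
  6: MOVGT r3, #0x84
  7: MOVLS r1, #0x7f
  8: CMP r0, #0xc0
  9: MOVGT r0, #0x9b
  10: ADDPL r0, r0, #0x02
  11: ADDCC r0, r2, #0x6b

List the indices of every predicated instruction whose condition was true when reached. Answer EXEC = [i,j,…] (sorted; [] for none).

EXEC = [3,7,9,10]

0: ✓ CMP  NZCV=1000
1: · MOVCS
2: · SUBGT
3: ✓ SUBLE  r2←0x8d
4: ✓ CMP  NZCV=1000
5: · SUBGE
6: · MOVGT
7: ✓ MOVLS  r1←0x7f
8: ✓ CMP  NZCV=0010
9: ✓ MOVGT  r0←0x9b
10: ✓ ADDPL  r0←0x9d
11: · ADDCC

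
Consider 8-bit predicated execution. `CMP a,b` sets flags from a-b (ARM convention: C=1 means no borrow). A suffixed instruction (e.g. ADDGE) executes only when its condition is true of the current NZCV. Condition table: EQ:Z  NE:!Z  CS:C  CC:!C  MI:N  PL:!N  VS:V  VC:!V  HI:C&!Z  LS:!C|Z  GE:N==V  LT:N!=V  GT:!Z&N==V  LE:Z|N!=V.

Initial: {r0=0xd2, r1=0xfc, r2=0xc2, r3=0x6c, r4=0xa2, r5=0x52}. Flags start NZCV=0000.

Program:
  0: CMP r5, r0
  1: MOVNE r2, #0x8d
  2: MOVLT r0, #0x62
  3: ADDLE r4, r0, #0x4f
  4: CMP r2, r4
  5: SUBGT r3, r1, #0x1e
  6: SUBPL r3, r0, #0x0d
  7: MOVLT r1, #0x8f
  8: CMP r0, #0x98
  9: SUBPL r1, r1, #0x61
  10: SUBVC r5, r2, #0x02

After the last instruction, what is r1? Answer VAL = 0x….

0: ✓ CMP  NZCV=1001
1: ✓ MOVNE  r2←0x8d
2: · MOVLT
3: · ADDLE
4: ✓ CMP  NZCV=1000
5: · SUBGT
6: · SUBPL
7: ✓ MOVLT  r1←0x8f
8: ✓ CMP  NZCV=0010
9: ✓ SUBPL  r1←0x2e
10: ✓ SUBVC  r5←0x8b

VAL = 0x2e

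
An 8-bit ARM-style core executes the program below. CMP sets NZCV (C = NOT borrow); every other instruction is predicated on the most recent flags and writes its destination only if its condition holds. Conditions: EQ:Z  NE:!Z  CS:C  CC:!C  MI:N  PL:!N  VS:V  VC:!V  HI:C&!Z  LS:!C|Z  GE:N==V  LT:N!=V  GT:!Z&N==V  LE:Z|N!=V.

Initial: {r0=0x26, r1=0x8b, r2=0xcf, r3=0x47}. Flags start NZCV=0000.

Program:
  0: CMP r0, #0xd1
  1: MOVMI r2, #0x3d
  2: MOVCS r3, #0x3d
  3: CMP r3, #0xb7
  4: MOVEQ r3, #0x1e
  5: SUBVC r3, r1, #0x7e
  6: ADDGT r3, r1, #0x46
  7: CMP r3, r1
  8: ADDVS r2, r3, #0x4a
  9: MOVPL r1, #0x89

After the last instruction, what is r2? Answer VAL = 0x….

VAL = 0xcf

[0] flags=0000 → (cmp)
[1] flags=0000 MI?F → skip
[2] flags=0000 CS?F → skip
[3] flags=1001 → (cmp)
[4] flags=1001 EQ?F → skip
[5] flags=1001 VC?F → skip
[6] flags=1001 GT?T → r3=0xd1
[7] flags=0010 → (cmp)
[8] flags=0010 VS?F → skip
[9] flags=0010 PL?T → r1=0x89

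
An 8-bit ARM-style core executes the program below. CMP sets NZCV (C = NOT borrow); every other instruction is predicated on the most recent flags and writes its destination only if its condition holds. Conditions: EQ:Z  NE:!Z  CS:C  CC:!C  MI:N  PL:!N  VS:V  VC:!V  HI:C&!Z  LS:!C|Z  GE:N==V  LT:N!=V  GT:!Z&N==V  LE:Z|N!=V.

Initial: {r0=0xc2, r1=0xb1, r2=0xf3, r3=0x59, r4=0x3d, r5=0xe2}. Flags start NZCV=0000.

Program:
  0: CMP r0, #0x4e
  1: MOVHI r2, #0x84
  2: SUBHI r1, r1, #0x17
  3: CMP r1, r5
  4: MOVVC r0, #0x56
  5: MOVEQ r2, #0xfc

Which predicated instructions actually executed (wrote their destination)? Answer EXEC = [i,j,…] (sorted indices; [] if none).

EXEC = [1,2,4]

0: ✓ CMP  NZCV=0011
1: ✓ MOVHI  r2←0x84
2: ✓ SUBHI  r1←0x9a
3: ✓ CMP  NZCV=1000
4: ✓ MOVVC  r0←0x56
5: · MOVEQ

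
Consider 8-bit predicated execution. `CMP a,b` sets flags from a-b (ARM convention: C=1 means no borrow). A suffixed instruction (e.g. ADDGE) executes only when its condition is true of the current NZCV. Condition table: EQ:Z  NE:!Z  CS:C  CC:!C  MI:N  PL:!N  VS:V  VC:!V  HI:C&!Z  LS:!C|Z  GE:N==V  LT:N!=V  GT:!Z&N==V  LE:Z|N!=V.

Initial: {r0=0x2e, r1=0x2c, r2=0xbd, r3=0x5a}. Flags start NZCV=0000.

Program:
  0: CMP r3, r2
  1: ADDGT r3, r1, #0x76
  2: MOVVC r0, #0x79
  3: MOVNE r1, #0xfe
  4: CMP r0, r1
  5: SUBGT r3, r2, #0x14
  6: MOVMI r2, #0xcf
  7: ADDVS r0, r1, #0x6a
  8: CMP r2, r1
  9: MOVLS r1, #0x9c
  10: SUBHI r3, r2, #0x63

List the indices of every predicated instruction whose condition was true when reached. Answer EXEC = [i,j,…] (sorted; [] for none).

0: ✓ CMP  NZCV=1001
1: ✓ ADDGT  r3←0xa2
2: · MOVVC
3: ✓ MOVNE  r1←0xfe
4: ✓ CMP  NZCV=0000
5: ✓ SUBGT  r3←0xa9
6: · MOVMI
7: · ADDVS
8: ✓ CMP  NZCV=1000
9: ✓ MOVLS  r1←0x9c
10: · SUBHI

EXEC = [1,3,5,9]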